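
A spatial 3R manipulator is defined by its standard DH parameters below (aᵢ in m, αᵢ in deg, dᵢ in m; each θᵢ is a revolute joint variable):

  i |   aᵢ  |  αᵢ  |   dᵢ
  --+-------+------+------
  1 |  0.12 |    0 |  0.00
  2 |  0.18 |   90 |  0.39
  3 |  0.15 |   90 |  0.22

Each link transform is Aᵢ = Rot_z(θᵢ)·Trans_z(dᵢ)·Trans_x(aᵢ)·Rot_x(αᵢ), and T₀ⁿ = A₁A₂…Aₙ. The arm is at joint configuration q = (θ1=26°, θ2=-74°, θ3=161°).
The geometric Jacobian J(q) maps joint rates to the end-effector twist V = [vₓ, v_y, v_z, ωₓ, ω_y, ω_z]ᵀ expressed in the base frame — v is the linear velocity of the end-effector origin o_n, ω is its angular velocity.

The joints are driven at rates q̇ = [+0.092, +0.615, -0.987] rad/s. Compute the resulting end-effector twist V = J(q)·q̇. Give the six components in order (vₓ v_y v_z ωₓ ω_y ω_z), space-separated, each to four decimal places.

0.1515 -0.1234 0.1400 0.7335 0.6604 0.7070

o_n = [-0.0301, -0.1230, 0.4388]
J₁: ẑ×o_n = [0.1230, -0.0301, 0.0000], ω = ẑ
J2: z=[0.0000, 0.0000, 1.0000] o=[0.1079, 0.0526, 0.0000] → [0.1756, -0.1379, 0.0000, 0.0000, 0.0000, 1.0000]
J3: z=[-0.7431, -0.6691, 0.0000] o=[0.2283, -0.0812, 0.3900] → [-0.0327, 0.0363, -0.1418, -0.7431, -0.6691, 0.0000]
V = J·q̇ = [0.1515, -0.1234, 0.1400, 0.7335, 0.6604, 0.7070]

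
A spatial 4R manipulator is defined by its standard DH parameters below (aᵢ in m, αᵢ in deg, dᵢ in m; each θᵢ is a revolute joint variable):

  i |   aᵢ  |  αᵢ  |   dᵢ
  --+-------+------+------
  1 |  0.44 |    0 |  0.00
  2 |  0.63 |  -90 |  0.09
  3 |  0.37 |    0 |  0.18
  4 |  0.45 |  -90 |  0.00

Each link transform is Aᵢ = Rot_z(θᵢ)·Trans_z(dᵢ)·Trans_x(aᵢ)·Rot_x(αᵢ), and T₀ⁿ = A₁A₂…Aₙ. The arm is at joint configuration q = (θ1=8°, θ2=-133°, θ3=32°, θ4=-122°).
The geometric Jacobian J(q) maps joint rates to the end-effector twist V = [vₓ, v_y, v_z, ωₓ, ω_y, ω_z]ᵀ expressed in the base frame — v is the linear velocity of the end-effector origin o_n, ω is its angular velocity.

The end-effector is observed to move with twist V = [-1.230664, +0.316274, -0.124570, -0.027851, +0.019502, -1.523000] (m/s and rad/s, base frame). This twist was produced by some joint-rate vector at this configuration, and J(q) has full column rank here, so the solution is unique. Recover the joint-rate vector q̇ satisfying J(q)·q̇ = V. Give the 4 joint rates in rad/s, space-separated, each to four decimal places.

o_n = [0.0418, -0.8151, 0.3439]
J₁: ẑ×o_n = [0.8151, 0.0418, -0.0000], ω = ẑ
J2: z=[0.0000, 0.0000, 1.0000] o=[0.4357, 0.0612, 0.0000] → [0.8763, -0.3939, 0.0000, 0.0000, 0.0000, 1.0000]
J3: z=[0.8192, -0.5736, 0.0000] o=[0.0744, -0.4548, 0.0900] → [-0.1456, -0.2080, -0.3138, 0.8192, -0.5736, 0.0000]
J4: z=[0.8192, -0.5736, 0.0000] o=[0.0418, -0.8151, -0.1061] → [-0.2581, -0.3686, -0.0000, 0.8192, -0.5736, 0.0000]
q̇ = J⁺·V = [-0.8260, -0.6970, 0.3970, -0.4310]

-0.8260 -0.6970 0.3970 -0.4310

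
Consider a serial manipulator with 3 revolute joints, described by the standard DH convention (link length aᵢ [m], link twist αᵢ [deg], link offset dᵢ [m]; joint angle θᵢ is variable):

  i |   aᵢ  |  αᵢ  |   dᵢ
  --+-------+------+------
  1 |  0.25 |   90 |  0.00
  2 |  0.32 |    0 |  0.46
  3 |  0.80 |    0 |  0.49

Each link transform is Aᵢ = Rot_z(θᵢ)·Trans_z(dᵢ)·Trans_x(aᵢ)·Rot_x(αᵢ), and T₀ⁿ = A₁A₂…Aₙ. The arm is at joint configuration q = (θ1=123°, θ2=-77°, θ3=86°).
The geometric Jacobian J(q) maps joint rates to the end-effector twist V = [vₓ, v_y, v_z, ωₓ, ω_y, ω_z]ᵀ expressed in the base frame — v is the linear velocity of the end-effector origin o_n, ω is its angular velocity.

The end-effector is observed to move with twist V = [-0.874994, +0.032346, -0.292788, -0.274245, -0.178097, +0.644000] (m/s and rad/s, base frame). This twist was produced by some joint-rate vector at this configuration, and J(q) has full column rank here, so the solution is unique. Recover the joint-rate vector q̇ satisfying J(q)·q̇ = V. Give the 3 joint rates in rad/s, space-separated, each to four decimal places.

0.6440 -0.4780 0.1510

o_n = [0.1910, 1.4501, -0.1867]
J₁: ẑ×o_n = [-1.4501, 0.1910, 0.0000], ω = ẑ
J2: z=[0.8387, 0.5446, 0.0000] o=[-0.1362, 0.2097, 0.0000] → [-0.1017, 0.1565, 0.8621, 0.8387, 0.5446, 0.0000]
J3: z=[0.8387, 0.5446, 0.0000] o=[0.2104, 0.5206, -0.3118] → [0.0682, -0.1050, 0.7902, 0.8387, 0.5446, 0.0000]
q̇ = J⁺·V = [0.6440, -0.4780, 0.1510]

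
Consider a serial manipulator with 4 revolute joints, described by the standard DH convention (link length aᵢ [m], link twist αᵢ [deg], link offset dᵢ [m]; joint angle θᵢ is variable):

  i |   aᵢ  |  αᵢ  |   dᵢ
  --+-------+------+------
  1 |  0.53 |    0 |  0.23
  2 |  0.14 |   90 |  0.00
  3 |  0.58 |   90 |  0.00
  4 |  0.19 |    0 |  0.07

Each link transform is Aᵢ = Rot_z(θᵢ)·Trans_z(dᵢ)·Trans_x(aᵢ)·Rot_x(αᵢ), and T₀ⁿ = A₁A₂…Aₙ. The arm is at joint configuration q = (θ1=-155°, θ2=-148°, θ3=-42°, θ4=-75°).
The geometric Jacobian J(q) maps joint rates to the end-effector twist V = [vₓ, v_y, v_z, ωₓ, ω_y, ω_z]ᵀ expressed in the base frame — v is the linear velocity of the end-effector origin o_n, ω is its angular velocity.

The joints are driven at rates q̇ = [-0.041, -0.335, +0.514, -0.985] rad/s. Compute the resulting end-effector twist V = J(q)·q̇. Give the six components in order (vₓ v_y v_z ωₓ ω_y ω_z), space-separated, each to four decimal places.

0.2238 0.0804 0.3372 0.7900 0.2728 0.3560

o_n = [-0.3289, 0.3462, -0.2430]
J₁: ẑ×o_n = [-0.3462, -0.3289, 0.0000], ω = ẑ
J2: z=[0.0000, 0.0000, 1.0000] o=[-0.4803, -0.2240, 0.2300] → [-0.5702, 0.1515, 0.0000, 0.0000, 0.0000, 1.0000]
J3: z=[0.8387, -0.5446, 0.0000] o=[-0.4041, -0.1066, 0.2300] → [0.2576, 0.3967, 0.4207, 0.8387, -0.5446, 0.0000]
J4: z=[-0.3644, -0.5612, -0.7431] o=[-0.1693, 0.2549, -0.1581] → [0.1155, 0.0876, -0.1228, -0.3644, -0.5612, -0.7431]
V = J·q̇ = [0.2238, 0.0804, 0.3372, 0.7900, 0.2728, 0.3560]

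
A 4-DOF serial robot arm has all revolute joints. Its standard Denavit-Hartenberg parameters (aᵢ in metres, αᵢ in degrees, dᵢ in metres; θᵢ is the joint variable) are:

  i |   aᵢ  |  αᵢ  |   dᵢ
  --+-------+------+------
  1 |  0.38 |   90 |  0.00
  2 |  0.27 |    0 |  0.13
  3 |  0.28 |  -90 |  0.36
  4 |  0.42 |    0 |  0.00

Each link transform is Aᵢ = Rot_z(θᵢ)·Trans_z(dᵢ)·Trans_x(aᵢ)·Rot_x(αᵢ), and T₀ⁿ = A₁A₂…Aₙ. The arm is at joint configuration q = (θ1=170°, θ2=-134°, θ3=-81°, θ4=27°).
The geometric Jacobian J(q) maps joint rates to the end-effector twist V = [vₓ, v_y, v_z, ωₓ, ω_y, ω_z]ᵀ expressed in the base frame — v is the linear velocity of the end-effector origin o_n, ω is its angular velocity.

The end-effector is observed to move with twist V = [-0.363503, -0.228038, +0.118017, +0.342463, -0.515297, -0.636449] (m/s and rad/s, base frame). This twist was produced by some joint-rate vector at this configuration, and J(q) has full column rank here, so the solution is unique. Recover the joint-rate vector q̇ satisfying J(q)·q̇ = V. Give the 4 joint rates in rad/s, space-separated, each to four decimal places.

-0.0270 0.2170 -0.6650 0.7440

o_n = [0.3902, 0.2351, 0.1810]
J₁: ẑ×o_n = [-0.2351, 0.3902, 0.0000], ω = ẑ
J2: z=[0.1736, 0.9848, 0.0000] o=[-0.3742, 0.0660, 0.0000] → [0.1783, -0.0314, -0.7235, 0.1736, 0.9848, 0.0000]
J3: z=[0.1736, 0.9848, 0.0000] o=[-0.1669, 0.1614, -0.1942] → [0.3695, -0.0652, -0.5359, 0.1736, 0.9848, 0.0000]
J4: z=[0.5649, -0.0996, -0.8192] o=[0.1214, 0.4761, -0.0336] → [-0.2188, -0.3414, -0.1094, 0.5649, -0.0996, -0.8192]
q̇ = J⁺·V = [-0.0270, 0.2170, -0.6650, 0.7440]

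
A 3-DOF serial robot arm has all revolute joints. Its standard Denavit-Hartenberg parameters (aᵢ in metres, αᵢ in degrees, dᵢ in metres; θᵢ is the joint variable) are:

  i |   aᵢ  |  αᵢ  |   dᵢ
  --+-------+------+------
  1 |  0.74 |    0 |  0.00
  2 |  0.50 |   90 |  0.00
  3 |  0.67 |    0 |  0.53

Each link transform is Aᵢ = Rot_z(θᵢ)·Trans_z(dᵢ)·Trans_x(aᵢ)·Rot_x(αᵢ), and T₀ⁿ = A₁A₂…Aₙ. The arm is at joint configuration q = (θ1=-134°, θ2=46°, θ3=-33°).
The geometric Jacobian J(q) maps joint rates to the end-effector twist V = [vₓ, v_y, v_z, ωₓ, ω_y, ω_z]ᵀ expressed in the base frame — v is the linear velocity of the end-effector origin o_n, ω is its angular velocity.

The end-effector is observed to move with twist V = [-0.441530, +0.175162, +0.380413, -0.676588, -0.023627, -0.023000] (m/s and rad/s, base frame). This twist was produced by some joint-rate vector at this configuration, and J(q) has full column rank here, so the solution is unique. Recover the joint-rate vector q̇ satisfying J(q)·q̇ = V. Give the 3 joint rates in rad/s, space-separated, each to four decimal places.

o_n = [-1.0067, -1.6121, -0.3649]
J₁: ẑ×o_n = [1.6121, -1.0067, 0.0000], ω = ẑ
J2: z=[0.0000, 0.0000, 1.0000] o=[-0.5140, -0.5323, 0.0000] → [1.0798, -0.4926, 0.0000, 0.0000, 0.0000, 1.0000]
J3: z=[-0.9994, -0.0349, 0.0000] o=[-0.4966, -1.0320, 0.0000] → [0.0127, -0.3647, 0.5619, -0.9994, -0.0349, 0.0000]
q̇ = J⁺·V = [-0.7990, 0.7760, 0.6770]

-0.7990 0.7760 0.6770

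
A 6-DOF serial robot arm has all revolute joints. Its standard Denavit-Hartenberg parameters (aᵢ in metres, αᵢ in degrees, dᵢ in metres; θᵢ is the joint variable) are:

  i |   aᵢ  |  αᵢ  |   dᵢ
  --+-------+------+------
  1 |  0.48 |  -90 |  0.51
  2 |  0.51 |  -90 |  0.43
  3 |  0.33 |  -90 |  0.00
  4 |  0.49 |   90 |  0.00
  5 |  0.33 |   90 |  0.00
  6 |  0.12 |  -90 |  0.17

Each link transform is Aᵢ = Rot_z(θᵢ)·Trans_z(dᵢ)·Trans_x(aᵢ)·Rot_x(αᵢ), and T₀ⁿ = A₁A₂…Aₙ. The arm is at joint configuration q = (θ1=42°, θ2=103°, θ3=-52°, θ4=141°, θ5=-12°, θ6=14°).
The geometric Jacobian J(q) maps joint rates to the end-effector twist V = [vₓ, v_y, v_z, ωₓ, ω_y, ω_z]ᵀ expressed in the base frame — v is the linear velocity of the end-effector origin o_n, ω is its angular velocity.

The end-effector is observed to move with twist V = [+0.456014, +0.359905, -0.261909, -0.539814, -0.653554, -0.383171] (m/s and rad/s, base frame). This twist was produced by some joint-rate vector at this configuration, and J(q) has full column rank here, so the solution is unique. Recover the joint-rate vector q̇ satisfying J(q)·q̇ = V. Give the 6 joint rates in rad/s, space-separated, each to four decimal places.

-0.7610 0.1780 0.7470 -0.7720 -0.3400 -0.8350

o_n = [0.5507, 0.9239, 0.2874]
J₁: ẑ×o_n = [-0.9239, 0.5507, 0.0000], ω = ẑ
J2: z=[-0.6691, 0.7431, 0.0000] o=[0.3567, 0.3212, 0.5100] → [-0.1654, -0.1490, -0.5474, -0.6691, 0.7431, 0.0000]
J3: z=[-0.7241, -0.6520, 0.2250] o=[-0.0163, 0.5640, 0.0131] → [-0.2598, 0.3262, 0.1090, -0.7241, -0.6520, 0.2250]
J4: z=[0.2802, -0.5761, -0.7678] o=[-0.2242, 0.7266, -0.1849] → [-0.1206, -0.7273, 0.5017, 0.2802, -0.5761, -0.7678]
J5: z=[0.1661, 0.8169, -0.5523] o=[0.2390, 0.7400, -0.0258] → [0.3574, -0.2242, -0.2240, 0.1661, 0.8169, -0.5523]
J6: z=[-0.4707, 0.5579, 0.6835] o=[0.5250, 0.7883, 0.1316] → [-0.0058, 0.0909, -0.0782, -0.4707, 0.5579, 0.6835]
q̇ = J⁺·V = [-0.7610, 0.1780, 0.7470, -0.7720, -0.3400, -0.8350]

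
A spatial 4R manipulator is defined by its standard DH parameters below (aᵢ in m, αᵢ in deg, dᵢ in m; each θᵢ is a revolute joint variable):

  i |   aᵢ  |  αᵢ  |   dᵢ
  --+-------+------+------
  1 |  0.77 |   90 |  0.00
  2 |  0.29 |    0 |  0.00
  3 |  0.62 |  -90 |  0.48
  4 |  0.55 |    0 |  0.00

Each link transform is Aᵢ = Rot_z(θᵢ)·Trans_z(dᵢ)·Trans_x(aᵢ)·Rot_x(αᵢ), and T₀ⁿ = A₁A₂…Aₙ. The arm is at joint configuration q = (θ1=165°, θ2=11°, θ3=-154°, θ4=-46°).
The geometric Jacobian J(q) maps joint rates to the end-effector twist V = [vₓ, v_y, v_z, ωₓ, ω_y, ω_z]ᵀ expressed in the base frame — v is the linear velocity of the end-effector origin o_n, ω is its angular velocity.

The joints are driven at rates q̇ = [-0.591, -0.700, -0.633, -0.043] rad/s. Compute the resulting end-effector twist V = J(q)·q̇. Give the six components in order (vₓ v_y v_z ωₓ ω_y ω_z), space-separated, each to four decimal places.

1.2690 -0.1674 0.8777 -0.3200 -1.2943 -0.5567

o_n = [-0.0191, 0.9116, -0.5477]
J₁: ẑ×o_n = [-0.9116, -0.0191, 0.0000], ω = ẑ
J2: z=[0.2588, 0.9659, 0.0000] o=[-0.7438, 0.1993, 0.0000] → [-0.5291, 0.1418, -0.5156, 0.2588, 0.9659, 0.0000]
J3: z=[0.2588, 0.9659, 0.0000] o=[-1.0187, 0.2730, 0.0553] → [-0.5825, 0.1561, -0.8003, 0.2588, 0.9659, 0.0000]
J4: z=[-0.5813, 0.1558, -0.7986] o=[-0.4162, 0.6085, -0.3178] → [0.2063, -0.4508, -0.2381, -0.5813, 0.1558, -0.7986]
V = J·q̇ = [1.2690, -0.1674, 0.8777, -0.3200, -1.2943, -0.5567]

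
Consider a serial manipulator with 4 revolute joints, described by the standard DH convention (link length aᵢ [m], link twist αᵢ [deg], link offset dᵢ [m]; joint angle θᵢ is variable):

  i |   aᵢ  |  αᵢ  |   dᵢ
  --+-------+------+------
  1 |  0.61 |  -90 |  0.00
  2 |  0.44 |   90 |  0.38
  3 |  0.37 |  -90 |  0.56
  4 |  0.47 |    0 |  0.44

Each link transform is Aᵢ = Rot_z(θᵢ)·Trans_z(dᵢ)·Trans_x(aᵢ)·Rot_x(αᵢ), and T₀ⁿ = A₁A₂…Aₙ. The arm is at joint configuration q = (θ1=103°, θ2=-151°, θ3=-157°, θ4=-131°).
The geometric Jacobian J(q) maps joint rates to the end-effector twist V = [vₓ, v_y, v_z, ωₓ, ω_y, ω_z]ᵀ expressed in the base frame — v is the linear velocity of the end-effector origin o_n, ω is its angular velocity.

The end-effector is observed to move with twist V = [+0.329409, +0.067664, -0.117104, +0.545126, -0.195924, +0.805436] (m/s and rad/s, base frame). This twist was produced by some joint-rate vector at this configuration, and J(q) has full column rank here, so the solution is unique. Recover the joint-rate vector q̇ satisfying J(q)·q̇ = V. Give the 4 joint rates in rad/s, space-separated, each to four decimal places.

o_n = [0.1196, -0.2998, -0.5309]
J₁: ẑ×o_n = [0.2998, 0.1196, -0.0000], ω = ẑ
J2: z=[-0.9744, -0.2250, 0.0000] o=[-0.1372, 0.5944, 0.0000] → [0.1194, -0.5173, 0.9290, -0.9744, -0.2250, 0.0000]
J3: z=[0.1091, -0.4724, -0.8746] o=[-0.4209, 0.1339, 0.2133] → [-0.0278, -0.3916, 0.2080, 0.1091, -0.4724, -0.8746]
J4: z=[0.9738, -0.1259, 0.1894] o=[-0.2860, 0.1922, -0.4416] → [0.1044, 0.1638, -0.4280, 0.9738, -0.1259, 0.1894]
q̇ = J⁺·V = [0.7940, 0.1720, 0.1420, 0.7160]

0.7940 0.1720 0.1420 0.7160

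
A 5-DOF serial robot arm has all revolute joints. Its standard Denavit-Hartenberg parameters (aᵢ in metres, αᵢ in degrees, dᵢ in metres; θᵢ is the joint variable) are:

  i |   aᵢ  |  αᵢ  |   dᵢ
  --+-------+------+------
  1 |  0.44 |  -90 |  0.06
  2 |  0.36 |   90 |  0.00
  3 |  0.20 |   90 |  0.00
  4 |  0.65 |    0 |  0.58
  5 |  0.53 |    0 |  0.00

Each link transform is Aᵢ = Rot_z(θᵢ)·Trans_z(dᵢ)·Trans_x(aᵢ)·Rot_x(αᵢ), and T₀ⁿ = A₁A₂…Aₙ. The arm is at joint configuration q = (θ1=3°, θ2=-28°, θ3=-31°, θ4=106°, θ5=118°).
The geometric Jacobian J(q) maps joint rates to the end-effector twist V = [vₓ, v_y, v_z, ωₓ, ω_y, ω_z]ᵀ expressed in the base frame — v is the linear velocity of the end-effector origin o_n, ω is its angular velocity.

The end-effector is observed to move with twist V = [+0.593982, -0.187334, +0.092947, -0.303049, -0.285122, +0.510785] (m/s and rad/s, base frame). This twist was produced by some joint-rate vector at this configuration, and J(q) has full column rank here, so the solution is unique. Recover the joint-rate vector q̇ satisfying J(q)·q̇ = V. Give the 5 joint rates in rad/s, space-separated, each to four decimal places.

0.5290 0.2120 0.1330 -0.2620 0.8230

o_n = [0.1170, -0.3058, 0.1703]
J₁: ẑ×o_n = [0.3058, 0.1170, -0.0000], ω = ẑ
J2: z=[-0.0523, 0.9986, 0.0000] o=[0.4394, 0.0230, 0.0600] → [0.1102, 0.0058, 0.3392, -0.0523, 0.9986, 0.0000]
J3: z=[-0.4688, -0.0246, 0.8829] o=[0.7568, 0.0397, 0.2290] → [0.3065, -0.5924, 0.1463, -0.4688, -0.0246, 0.8829]
J4: z=[-0.4093, -0.8798, -0.2418] o=[0.9134, -0.0553, 0.3095] → [0.0618, 0.1356, -0.5981, -0.4093, -0.8798, -0.2418]
J5: z=[-0.4093, -0.8798, -0.2418] o=[0.2428, -0.4959, 0.6488] → [0.4669, -0.1654, -0.1885, -0.4093, -0.8798, -0.2418]
q̇ = J⁺·V = [0.5290, 0.2120, 0.1330, -0.2620, 0.8230]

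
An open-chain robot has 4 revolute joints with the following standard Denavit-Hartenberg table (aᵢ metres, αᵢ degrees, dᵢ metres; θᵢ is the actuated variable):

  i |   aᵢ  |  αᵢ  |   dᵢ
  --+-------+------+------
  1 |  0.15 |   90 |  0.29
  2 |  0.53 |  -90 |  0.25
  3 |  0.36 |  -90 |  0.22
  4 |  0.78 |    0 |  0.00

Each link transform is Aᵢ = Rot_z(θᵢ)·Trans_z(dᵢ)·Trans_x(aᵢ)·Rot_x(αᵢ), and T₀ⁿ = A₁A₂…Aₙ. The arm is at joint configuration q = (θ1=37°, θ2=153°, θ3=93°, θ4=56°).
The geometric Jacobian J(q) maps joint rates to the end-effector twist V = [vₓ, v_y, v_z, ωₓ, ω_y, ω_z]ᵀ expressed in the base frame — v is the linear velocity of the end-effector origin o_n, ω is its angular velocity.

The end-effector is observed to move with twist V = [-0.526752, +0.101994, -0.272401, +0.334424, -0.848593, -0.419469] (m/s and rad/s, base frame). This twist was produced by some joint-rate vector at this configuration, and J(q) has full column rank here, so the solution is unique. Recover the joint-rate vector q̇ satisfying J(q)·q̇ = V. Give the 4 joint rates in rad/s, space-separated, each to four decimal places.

-0.9510 0.9030 -0.3630 -0.4590

o_n = [-0.4010, 0.3803, 0.8918]
J₁: ẑ×o_n = [-0.3803, -0.4010, 0.0000], ω = ẑ
J2: z=[0.6018, -0.7986, 0.0000] o=[0.1198, 0.0903, 0.2900] → [-0.4807, -0.3622, -0.2414, 0.6018, -0.7986, 0.0000]
J3: z=[-0.3626, -0.2732, -0.8910] o=[-0.1069, -0.3936, 0.5306] → [0.5908, 0.3931, -0.3610, -0.3626, -0.2732, -0.8910]
J4: z=[0.7421, 0.4937, -0.4534] o=[-0.3896, -0.1565, 0.3260] → [0.5227, -0.4147, 0.4040, 0.7421, 0.4937, -0.4534]
q̇ = J⁺·V = [-0.9510, 0.9030, -0.3630, -0.4590]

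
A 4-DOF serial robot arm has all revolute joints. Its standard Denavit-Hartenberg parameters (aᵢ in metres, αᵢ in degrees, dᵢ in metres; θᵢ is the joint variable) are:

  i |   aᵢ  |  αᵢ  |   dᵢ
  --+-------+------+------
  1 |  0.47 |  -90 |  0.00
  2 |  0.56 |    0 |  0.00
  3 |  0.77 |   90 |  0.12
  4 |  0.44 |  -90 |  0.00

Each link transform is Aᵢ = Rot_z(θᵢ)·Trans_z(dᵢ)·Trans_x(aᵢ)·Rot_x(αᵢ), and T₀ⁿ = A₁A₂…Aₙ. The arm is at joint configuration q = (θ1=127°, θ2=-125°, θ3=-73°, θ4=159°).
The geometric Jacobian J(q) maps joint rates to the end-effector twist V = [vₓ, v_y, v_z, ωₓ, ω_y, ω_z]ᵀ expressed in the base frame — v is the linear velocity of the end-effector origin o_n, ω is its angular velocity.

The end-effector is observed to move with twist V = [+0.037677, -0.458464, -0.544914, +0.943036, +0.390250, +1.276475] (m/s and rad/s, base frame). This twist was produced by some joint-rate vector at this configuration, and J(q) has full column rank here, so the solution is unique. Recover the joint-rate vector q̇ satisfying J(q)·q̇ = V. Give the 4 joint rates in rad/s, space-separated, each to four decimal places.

0.4890 -0.5200 -0.4680 -0.8280

o_n = [-0.1057, -0.3211, 0.3477]
J₁: ẑ×o_n = [0.3211, -0.1057, 0.0000], ω = ẑ
J2: z=[-0.7986, -0.6018, 0.0000] o=[-0.2829, 0.3754, 0.0000] → [-0.2093, 0.2777, 0.6628, -0.7986, -0.6018, 0.0000]
J3: z=[-0.7986, -0.6018, 0.0000] o=[-0.0895, 0.1188, 0.4587] → [0.0668, -0.0887, 0.3416, -0.7986, -0.6018, 0.0000]
J4: z=[-0.1860, 0.2468, -0.9511] o=[0.2553, -0.5382, 0.2208] → [0.2378, 0.3670, 0.0487, -0.1860, 0.2468, -0.9511]
q̇ = J⁺·V = [0.4890, -0.5200, -0.4680, -0.8280]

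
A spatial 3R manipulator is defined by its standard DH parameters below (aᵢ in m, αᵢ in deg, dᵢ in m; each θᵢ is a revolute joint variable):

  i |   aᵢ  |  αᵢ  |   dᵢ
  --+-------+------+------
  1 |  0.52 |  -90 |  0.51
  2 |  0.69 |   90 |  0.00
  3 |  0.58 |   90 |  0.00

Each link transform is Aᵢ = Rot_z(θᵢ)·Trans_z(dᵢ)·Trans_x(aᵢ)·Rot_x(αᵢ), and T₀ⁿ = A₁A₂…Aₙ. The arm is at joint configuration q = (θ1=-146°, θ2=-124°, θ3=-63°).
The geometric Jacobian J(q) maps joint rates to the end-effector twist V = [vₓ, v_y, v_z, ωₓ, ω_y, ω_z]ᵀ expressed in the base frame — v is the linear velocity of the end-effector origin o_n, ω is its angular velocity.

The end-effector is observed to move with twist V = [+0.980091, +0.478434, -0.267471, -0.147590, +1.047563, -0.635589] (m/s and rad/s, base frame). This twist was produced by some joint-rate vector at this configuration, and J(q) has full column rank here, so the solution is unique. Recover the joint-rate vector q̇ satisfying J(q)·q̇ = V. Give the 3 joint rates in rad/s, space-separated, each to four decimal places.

-0.3230 -0.9510 0.5590

o_n = [-0.2781, 0.4358, 1.3003]
J₁: ẑ×o_n = [-0.4358, -0.2781, 0.0000], ω = ẑ
J2: z=[0.5592, -0.8290, 0.0000] o=[-0.4311, -0.2908, 0.5100] → [-0.6552, -0.4419, 0.5331, 0.5592, -0.8290, 0.0000]
J3: z=[0.6873, 0.4636, -0.5592] o=[-0.1112, -0.0750, 1.0820] → [0.3868, -0.0567, 0.4284, 0.6873, 0.4636, -0.5592]
q̇ = J⁺·V = [-0.3230, -0.9510, 0.5590]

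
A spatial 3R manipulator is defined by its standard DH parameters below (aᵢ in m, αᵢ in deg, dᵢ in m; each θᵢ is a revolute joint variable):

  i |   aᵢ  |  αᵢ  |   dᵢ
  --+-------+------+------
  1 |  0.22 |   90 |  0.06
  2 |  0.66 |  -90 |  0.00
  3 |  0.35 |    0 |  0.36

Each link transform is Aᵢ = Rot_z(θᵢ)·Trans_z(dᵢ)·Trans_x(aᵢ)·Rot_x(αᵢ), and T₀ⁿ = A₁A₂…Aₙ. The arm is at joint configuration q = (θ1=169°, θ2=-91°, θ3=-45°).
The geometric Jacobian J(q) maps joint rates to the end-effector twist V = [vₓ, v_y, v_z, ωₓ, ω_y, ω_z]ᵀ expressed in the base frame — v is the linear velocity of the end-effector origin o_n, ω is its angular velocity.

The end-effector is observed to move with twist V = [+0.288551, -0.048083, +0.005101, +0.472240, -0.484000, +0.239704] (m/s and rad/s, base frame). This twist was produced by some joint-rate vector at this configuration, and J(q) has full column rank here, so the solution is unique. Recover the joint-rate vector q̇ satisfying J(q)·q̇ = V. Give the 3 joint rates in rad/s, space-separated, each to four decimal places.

o_n = [-0.5065, 0.3506, -0.8536]
J₁: ẑ×o_n = [-0.3506, -0.5065, 0.0000], ω = ẑ
J2: z=[0.1908, 0.9816, 0.0000] o=[-0.2160, 0.0420, 0.0600] → [-0.8968, 0.1743, 0.3441, 0.1908, 0.9816, 0.0000]
J3: z=[-0.9815, 0.1908, -0.0175] o=[-0.2047, 0.0398, -0.5999] → [-0.0430, -0.2438, -0.2474, -0.9815, 0.1908, -0.0175]
q̇ = J⁺·V = [0.2300, -0.3850, -0.5560]

0.2300 -0.3850 -0.5560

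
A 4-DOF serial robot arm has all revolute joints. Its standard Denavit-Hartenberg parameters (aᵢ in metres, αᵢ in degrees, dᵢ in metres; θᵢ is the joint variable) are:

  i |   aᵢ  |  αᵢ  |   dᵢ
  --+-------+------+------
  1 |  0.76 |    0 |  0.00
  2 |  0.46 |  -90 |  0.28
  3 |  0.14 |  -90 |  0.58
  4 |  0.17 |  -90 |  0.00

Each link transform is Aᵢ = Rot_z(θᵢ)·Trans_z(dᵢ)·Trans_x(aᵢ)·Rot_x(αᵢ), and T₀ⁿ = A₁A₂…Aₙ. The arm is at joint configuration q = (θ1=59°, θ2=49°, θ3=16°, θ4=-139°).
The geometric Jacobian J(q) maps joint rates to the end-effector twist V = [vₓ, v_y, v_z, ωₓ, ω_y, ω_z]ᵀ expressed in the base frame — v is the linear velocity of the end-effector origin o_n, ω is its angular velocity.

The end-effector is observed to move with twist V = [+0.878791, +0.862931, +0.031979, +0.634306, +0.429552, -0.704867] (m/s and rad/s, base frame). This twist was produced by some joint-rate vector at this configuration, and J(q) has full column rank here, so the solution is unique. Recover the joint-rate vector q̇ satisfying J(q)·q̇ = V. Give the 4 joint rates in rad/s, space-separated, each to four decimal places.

-0.6460 -0.8000 -0.7360 -0.7710

o_n = [-0.4119, 0.8859, 0.2768]
J₁: ẑ×o_n = [-0.8859, -0.4119, 0.0000], ω = ẑ
J2: z=[0.0000, 0.0000, 1.0000] o=[0.3914, 0.6514, 0.0000] → [-0.2345, -0.8033, 0.0000, 0.0000, 0.0000, 1.0000]
J3: z=[-0.9511, -0.3090, 0.0000] o=[0.2493, 1.0889, 0.2800] → [0.0010, -0.0031, -0.0112, -0.9511, -0.3090, 0.0000]
J4: z=[0.0852, -0.2621, -0.9613] o=[-0.3439, 1.0377, 0.2414] → [-0.1552, 0.0623, -0.0307, 0.0852, -0.2621, -0.9613]
q̇ = J⁺·V = [-0.6460, -0.8000, -0.7360, -0.7710]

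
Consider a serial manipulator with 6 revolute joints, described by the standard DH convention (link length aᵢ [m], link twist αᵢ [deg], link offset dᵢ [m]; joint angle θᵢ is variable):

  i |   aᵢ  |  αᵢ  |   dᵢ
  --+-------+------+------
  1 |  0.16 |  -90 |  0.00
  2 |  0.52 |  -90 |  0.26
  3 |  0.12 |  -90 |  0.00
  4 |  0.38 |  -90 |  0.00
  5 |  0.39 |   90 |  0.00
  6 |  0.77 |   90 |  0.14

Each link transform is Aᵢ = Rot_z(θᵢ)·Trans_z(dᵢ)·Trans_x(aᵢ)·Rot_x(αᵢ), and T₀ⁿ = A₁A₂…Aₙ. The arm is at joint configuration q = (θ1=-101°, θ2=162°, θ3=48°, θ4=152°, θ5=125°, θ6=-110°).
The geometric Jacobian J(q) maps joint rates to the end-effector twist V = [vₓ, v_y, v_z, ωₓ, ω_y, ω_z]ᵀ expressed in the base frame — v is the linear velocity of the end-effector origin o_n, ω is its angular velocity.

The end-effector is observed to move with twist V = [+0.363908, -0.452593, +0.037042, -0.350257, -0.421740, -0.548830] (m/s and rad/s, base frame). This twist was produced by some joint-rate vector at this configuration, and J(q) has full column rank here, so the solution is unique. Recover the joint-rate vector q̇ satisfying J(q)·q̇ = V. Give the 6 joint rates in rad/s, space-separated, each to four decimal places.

o_n = [0.3625, 0.1958, -1.0170]
J₁: ẑ×o_n = [-0.1958, 0.3625, 0.0000], ω = ẑ
J2: z=[0.9816, -0.1908, 0.0000] o=[-0.0305, -0.1571, 0.0000] → [0.1941, 0.9983, 0.4214, 0.9816, -0.1908, 0.0000]
J3: z=[0.0590, 0.3033, 0.9511] o=[0.3191, 0.2788, -0.1607] → [-0.1808, 0.0918, -0.0181, 0.0590, 0.3033, 0.9511]
J4: z=[-0.7917, -0.5661, 0.2296] o=[0.2461, 0.3708, -0.1855] → [0.5109, -0.6316, 0.2044, -0.7917, -0.5661, 0.2296]
J5: z=[0.3375, -0.0920, 0.9368] o=[0.4396, 0.0595, -0.2858] → [-0.0604, 0.1746, 0.0389, 0.3375, -0.0920, 0.9368]
J6: z=[0.8712, -0.3463, -0.3479] o=[0.5786, 0.4236, -0.3001] → [0.1690, 0.6997, -0.2733, 0.8712, -0.3463, -0.3479]
q̇ = J⁺·V = [-0.3230, -0.1020, -0.4580, 0.4510, 0.1490, 0.0960]

-0.3230 -0.1020 -0.4580 0.4510 0.1490 0.0960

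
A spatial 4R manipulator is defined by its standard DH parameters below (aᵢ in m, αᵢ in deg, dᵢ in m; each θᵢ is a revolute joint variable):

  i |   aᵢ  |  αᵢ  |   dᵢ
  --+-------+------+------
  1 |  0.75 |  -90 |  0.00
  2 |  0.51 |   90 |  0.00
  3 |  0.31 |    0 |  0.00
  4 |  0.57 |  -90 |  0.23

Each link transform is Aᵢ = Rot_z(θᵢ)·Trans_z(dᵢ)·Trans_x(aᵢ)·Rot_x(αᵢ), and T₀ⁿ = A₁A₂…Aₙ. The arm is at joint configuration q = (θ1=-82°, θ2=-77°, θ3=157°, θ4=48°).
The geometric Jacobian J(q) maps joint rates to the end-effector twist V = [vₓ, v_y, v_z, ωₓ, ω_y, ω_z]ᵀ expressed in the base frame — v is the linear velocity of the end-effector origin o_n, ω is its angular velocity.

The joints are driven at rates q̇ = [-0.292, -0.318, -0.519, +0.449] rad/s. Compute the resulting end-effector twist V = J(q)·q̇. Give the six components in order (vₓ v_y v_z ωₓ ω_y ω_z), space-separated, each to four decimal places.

o_n = [-0.0545, -0.4724, -0.2327]
J₁: ẑ×o_n = [0.4724, -0.0545, 0.0000], ω = ẑ
J2: z=[0.9903, 0.1392, 0.0000] o=[0.1044, -0.7427, 0.0000] → [-0.0324, 0.2305, 0.2898, 0.9903, 0.1392, 0.0000]
J3: z=[-0.1356, 0.9649, 0.2250] o=[0.1203, -0.8563, 0.4969] → [-0.7904, -0.1383, 0.1167, -0.1356, 0.9649, 0.2250]
J4: z=[-0.1356, 0.9649, 0.2250] o=[0.2314, -0.7759, 0.2189] → [-0.5040, -0.1256, 0.2347, -0.1356, 0.9649, 0.2250]
V = J·q̇ = [0.0563, -0.0420, -0.0473, -0.3054, -0.1118, -0.3077]

0.0563 -0.0420 -0.0473 -0.3054 -0.1118 -0.3077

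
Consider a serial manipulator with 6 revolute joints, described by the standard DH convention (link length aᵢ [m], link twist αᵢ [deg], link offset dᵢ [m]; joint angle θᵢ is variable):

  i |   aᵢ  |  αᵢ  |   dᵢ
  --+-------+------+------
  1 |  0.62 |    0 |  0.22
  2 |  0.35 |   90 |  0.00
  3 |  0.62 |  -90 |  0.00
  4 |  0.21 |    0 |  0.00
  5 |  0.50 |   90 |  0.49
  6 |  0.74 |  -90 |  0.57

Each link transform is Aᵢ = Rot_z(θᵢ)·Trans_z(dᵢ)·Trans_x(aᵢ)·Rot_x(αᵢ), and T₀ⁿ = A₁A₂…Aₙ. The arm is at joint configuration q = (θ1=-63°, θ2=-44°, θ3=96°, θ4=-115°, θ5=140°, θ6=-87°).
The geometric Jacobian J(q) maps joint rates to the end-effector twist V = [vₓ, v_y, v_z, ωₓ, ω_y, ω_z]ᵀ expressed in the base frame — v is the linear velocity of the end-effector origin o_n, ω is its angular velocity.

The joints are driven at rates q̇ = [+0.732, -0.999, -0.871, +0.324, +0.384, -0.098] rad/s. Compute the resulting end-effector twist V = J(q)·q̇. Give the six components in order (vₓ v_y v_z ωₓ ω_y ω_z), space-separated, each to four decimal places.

0.4389 -0.8181 0.0990 1.1225 0.3886 -0.3822

o_n = [-0.3130, -0.8578, 1.4995]
J₁: ẑ×o_n = [0.8578, -0.3130, 0.0000], ω = ẑ
J2: z=[0.0000, 0.0000, 1.0000] o=[0.2815, -0.5524, 0.2200] → [0.3054, -0.5945, 0.0000, 0.0000, 0.0000, 1.0000]
J3: z=[-0.9563, 0.2924, 0.0000] o=[0.1791, -0.8871, 0.2200] → [0.3741, 1.2236, 0.1159, -0.9563, 0.2924, 0.0000]
J4: z=[0.2908, 0.9511, -0.1045] o=[0.1981, -0.8252, 0.8366] → [0.6271, -0.1393, 0.4766, 0.2908, 0.9511, -0.1045]
J5: z=[0.2908, 0.9511, -0.1045] o=[0.0134, -0.7784, 0.7483] → [0.7061, -0.1843, 0.2873, 0.2908, 0.9511, -0.1045]
J6: z=[-0.8538, 0.3072, 0.4203] o=[0.3718, -0.3288, 1.1478] → [0.3304, 0.0125, 0.6620, -0.8538, 0.3072, 0.4203]
V = J·q̇ = [0.4389, -0.8181, 0.0990, 1.1225, 0.3886, -0.3822]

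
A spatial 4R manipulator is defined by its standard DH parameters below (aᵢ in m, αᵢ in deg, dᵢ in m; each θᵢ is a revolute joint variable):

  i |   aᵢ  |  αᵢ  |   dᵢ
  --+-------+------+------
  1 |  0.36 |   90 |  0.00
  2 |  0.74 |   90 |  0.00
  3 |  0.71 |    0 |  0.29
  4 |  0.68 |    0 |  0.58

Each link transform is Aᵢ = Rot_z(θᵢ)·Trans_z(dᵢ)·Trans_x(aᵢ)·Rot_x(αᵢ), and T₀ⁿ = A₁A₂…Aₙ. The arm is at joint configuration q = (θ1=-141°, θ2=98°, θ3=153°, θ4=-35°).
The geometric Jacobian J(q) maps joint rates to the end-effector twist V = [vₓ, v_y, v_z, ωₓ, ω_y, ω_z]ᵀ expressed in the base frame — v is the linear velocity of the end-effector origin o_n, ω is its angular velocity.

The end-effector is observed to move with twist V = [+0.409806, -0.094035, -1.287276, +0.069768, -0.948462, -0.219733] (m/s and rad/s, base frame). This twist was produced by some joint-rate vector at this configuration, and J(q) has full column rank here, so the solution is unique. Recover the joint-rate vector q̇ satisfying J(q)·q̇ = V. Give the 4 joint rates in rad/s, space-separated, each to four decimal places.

-0.2960 -0.7810 0.8320 -0.2840

o_n = [-1.5529, -0.0702, -0.0887]
J₁: ẑ×o_n = [0.0702, -1.5529, 0.0000], ω = ẑ
J2: z=[-0.6293, 0.7771, 0.0000] o=[-0.2798, -0.2266, 0.0000] → [-0.0689, -0.0558, 0.8910, -0.6293, 0.7771, 0.0000]
J3: z=[-0.7696, -0.6232, 0.1392] o=[-0.1997, -0.1617, 0.7328] → [0.4992, -0.8205, -0.9138, -0.7696, -0.6232, 0.1392]
J4: z=[-0.7696, -0.6232, 0.1392] o=[-0.6942, -0.1474, 0.1467] → [0.1360, -0.3007, -0.5946, -0.7696, -0.6232, 0.1392]
q̇ = J⁺·V = [-0.2960, -0.7810, 0.8320, -0.2840]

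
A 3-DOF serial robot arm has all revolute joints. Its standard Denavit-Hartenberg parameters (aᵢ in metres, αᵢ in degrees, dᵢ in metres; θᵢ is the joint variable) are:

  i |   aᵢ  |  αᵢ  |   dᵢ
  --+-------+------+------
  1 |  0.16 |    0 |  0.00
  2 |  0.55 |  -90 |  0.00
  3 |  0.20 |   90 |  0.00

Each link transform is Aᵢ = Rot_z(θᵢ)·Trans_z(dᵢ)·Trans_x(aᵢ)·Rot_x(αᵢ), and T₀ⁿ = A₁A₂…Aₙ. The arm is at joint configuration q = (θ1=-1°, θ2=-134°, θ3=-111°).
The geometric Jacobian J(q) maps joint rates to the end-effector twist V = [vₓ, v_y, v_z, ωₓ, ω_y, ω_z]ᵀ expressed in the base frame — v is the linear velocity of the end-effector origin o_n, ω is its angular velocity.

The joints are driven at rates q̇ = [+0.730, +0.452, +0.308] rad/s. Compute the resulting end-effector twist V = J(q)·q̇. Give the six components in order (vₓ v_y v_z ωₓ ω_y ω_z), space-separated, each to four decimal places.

0.3612 -0.3237 0.0221 0.2178 -0.2178 1.1820

o_n = [-0.1783, -0.3410, 0.1867]
J₁: ẑ×o_n = [0.3410, -0.1783, 0.0000], ω = ẑ
J2: z=[0.0000, 0.0000, 1.0000] o=[0.1600, -0.0028, 0.0000] → [0.3382, -0.3382, 0.0000, 0.0000, 0.0000, 1.0000]
J3: z=[0.7071, -0.7071, 0.0000] o=[-0.2289, -0.3917, 0.0000] → [-0.1320, -0.1320, 0.0717, 0.7071, -0.7071, 0.0000]
V = J·q̇ = [0.3612, -0.3237, 0.0221, 0.2178, -0.2178, 1.1820]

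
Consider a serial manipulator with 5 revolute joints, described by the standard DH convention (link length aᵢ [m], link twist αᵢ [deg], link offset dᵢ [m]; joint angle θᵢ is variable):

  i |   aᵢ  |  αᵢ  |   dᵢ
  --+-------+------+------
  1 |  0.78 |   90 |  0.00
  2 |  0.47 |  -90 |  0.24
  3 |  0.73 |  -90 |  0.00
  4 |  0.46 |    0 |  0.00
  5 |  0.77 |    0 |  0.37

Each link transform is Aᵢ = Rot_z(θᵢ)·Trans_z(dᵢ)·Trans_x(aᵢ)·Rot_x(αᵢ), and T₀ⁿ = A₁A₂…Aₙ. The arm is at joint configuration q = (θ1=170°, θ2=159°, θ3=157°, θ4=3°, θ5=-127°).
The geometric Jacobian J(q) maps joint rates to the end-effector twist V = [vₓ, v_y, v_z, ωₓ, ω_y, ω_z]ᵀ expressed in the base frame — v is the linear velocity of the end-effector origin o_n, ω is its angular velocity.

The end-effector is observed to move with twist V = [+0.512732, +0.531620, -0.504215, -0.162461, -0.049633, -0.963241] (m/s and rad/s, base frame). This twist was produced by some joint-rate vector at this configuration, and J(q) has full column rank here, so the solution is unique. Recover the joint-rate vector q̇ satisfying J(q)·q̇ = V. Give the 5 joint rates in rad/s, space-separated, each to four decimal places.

o_n = [-0.8450, 0.4375, -0.7072]
J₁: ẑ×o_n = [-0.4375, -0.8450, 0.0000], ω = ẑ
J2: z=[0.1736, 0.9848, 0.0000] o=[-0.7682, 0.1354, 0.0000] → [-0.6964, 0.1228, 0.1281, 0.1736, 0.9848, 0.0000]
J3: z=[0.3529, -0.0622, -0.9336] o=[-0.2944, 0.2956, 0.1684] → [0.1869, 0.8231, 0.0158, 0.3529, -0.0622, -0.9336]
J4: z=[-0.1994, 0.9699, -0.1400] o=[-0.9617, 0.1236, -0.0724] → [-0.5717, -0.1429, -0.1758, -0.1994, 0.9699, -0.1400]
J5: z=[-0.1994, 0.9699, -0.1400] o=[-1.3901, 0.0169, -0.2014] → [-0.4316, -0.1772, -0.6126, -0.1994, 0.9699, -0.1400]
q̇ = J⁺·V = [-0.6020, -0.7150, 0.2830, 0.0170, 0.6760]

-0.6020 -0.7150 0.2830 0.0170 0.6760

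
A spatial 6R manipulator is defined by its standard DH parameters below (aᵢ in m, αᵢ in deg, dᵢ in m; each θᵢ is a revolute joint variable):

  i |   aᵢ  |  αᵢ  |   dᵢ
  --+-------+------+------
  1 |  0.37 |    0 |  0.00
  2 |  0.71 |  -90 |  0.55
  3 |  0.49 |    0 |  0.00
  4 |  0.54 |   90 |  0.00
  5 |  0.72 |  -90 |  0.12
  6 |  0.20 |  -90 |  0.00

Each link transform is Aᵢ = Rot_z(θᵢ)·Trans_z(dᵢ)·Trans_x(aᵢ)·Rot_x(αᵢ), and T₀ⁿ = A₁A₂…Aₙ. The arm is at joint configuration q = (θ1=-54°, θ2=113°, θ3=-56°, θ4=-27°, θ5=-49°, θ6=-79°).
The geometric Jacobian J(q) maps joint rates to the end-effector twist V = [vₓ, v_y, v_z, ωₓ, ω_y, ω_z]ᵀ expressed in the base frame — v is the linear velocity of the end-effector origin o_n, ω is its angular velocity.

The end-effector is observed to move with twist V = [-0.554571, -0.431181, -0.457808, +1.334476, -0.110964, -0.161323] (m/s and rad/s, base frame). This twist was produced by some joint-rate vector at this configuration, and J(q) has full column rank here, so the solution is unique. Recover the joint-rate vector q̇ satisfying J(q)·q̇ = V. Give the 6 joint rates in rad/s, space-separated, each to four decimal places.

o_n = [1.1182, 0.0887, 2.0244]
J₁: ẑ×o_n = [-0.0887, 1.1182, 0.0000], ω = ẑ
J2: z=[0.0000, 0.0000, 1.0000] o=[0.2175, -0.2993, 0.0000] → [-0.3880, 0.9007, 0.0000, 0.0000, 0.0000, 1.0000]
J3: z=[-0.8572, 0.5150, 0.0000] o=[0.5832, 0.3093, 0.5500] → [0.7594, 1.2638, -0.0865, -0.8572, 0.5150, 0.0000]
J4: z=[-0.8572, 0.5150, 0.0000] o=[0.7243, 0.5441, 0.9562] → [0.5502, 0.9156, 0.1875, -0.8572, 0.5150, 0.0000]
J5: z=[-0.5112, -0.8508, 0.1219] o=[0.7582, 0.6005, 1.4922] → [-0.3904, 0.3160, 0.5679, -0.5112, -0.8508, 0.1219]
J6: z=[-0.5150, 0.4167, 0.7491] o=[1.1923, 0.2679, 1.9757] → [0.1546, -0.0304, 0.1232, -0.5150, 0.4167, 0.7491]
q̇ = J⁺·V = [0.0050, 0.5740, -0.5570, -0.0680, -0.6780, -0.8780]

0.0050 0.5740 -0.5570 -0.0680 -0.6780 -0.8780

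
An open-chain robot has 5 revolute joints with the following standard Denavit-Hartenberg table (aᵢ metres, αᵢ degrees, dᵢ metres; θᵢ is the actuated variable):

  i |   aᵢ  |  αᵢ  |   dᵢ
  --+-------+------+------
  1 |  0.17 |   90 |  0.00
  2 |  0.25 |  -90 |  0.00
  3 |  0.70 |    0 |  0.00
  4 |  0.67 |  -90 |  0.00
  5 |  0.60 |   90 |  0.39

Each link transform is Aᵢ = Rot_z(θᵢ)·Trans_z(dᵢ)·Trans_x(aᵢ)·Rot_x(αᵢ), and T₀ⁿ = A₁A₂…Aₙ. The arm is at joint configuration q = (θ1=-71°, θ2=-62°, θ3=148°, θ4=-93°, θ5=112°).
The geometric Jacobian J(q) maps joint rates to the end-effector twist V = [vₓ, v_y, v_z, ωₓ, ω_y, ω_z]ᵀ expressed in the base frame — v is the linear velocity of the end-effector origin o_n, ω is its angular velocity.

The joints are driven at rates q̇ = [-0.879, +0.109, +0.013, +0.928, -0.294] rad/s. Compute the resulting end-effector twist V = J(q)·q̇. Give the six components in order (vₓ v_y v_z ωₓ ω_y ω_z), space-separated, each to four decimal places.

o_n = [0.7402, 0.7970, 0.0988]
J₁: ẑ×o_n = [-0.7970, 0.7402, 0.0000], ω = ẑ
J2: z=[-0.9455, -0.3256, 0.0000] o=[0.0553, -0.1607, 0.0000] → [-0.0322, 0.0934, -0.6826, -0.9455, -0.3256, 0.0000]
J3: z=[0.2875, -0.8348, 0.4695] o=[0.0936, -0.2717, -0.2207] → [-0.7685, 0.2117, 0.8471, 0.2875, -0.8348, 0.4695]
J4: z=[0.2875, -0.8348, 0.4695] o=[0.3536, 0.1126, 0.3034] → [-0.1505, 0.2403, 0.5195, 0.2875, -0.8348, 0.4695]
J5: z=[0.4171, 0.5504, 0.7233] o=[0.9312, 0.1207, -0.0359] → [-0.4150, -0.1944, 0.3873, 0.4171, 0.5504, 0.7233]
V = J·q̇ = [0.6694, -0.3575, 0.3049, 0.0448, -0.9829, -0.6499]

0.6694 -0.3575 0.3049 0.0448 -0.9829 -0.6499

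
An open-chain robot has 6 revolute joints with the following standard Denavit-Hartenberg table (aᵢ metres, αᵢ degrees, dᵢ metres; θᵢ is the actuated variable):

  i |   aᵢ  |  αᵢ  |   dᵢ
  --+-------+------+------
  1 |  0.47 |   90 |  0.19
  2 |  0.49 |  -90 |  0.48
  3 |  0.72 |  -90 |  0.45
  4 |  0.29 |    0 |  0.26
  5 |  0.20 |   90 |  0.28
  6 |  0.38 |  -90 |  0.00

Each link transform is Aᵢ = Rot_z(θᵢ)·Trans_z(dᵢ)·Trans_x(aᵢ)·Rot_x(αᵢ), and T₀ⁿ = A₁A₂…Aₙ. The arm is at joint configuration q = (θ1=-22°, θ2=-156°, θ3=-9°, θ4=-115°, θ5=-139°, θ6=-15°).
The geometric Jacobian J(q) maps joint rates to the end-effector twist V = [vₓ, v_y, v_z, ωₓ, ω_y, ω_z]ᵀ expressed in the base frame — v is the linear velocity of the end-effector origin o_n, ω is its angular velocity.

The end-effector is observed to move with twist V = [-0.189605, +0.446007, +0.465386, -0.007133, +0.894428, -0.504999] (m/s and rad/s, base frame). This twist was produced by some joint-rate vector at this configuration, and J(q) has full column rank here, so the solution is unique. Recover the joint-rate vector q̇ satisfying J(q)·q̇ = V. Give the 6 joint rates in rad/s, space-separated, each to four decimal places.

-0.2110 -0.6510 0.2440 0.7690 -0.5280 0.4150

o_n = [-0.3858, 0.0342, -0.3679]
J₁: ẑ×o_n = [-0.0342, -0.3858, 0.0000], ω = ẑ
J2: z=[-0.3746, -0.9272, 0.0000] o=[0.4358, -0.1761, 0.1900] → [0.5172, -0.2090, -0.8406, -0.3746, -0.9272, 0.0000]
J3: z=[0.3771, -0.1524, -0.9135] o=[-0.1591, -0.4534, -0.0093] → [0.5001, 0.3424, 0.1494, 0.3771, -0.1524, -0.9135]
J4: z=[0.2375, 0.9693, -0.0636] o=[-0.6339, -0.3831, -0.7096] → [0.3578, -0.0970, -0.1414, 0.2375, 0.9693, -0.0636]
J5: z=[0.2375, 0.9693, -0.0636] o=[-0.3633, -0.1947, -0.9171] → [0.5469, -0.1290, 0.0762, 0.2375, 0.9693, -0.0636]
J6: z=[-0.9645, 0.2275, -0.1344] o=[-0.3200, 0.0953, -0.7371] → [0.0758, 0.3650, 0.0739, -0.9645, 0.2275, -0.1344]
q̇ = J⁺·V = [-0.2110, -0.6510, 0.2440, 0.7690, -0.5280, 0.4150]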